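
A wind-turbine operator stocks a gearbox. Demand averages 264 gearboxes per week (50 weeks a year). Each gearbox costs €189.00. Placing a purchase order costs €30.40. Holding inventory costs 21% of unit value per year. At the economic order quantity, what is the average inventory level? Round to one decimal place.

Average inventory ≈ 71.1 gearboxes

Annual demand D = 264 × 50 = 13,200.
Holding cost H = 0.21 × €189.00 = €39.6900 per unit per year.
Q* = √(2DS/H) = √(2 × 13,200 × 30.4 / 39.69) ≈ 142.20.
Average inventory = Q*/2 ≈ 142.20 / 2 = 71.100.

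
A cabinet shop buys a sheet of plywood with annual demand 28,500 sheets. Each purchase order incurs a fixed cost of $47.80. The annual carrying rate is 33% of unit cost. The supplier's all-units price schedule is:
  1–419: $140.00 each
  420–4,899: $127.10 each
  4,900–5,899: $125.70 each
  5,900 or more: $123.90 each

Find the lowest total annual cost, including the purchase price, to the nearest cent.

Holding cost per unit per year at price C is H = 0.33·C.
For each price level, check whether its EOQ is feasible; otherwise the best quantity at that price is the breakpoint.
EOQ at $140.00 = 242.8 (feasible in tier 1): TC = 28,500×$140.00 + (28,500/242.8)×47.8 + (242.8/2)×0.33×$140.00 = $4,001,219.47.
EOQ at $127.10 = 254.9 < 420, so use break Q=420: TC = 28,500×$127.10 + (28,500/420.0)×47.8 + (420.0/2)×0.33×$127.10 = $3,634,401.60.
EOQ at $125.70 = 256.3 < 4900, so use break Q=4900: TC = 28,500×$125.70 + (28,500/4900.0)×47.8 + (4900.0/2)×0.33×$125.70 = $3,684,356.47.
EOQ at $123.90 = 258.1 < 5900, so use break Q=5900: TC = 28,500×$123.90 + (28,500/5900.0)×47.8 + (5900.0/2)×0.33×$123.90 = $3,651,997.55.
Lowest total cost among the candidates is at Q = 420.0.

TC* ≈ $3,634,401.60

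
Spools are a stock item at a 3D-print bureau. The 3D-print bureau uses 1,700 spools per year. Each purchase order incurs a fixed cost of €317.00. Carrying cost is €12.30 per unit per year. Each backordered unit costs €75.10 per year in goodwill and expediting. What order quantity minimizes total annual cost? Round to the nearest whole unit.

With planned backorders, Q* = √(2DS/H) · √((H+B)/B).
√(2DS/H) = √(2 × 1,700 × 317 / 12.3) = 296.017.
√((H+B)/B) = √((12.3+75.1)/75.1) = 1.0788.
Q* ≈ 319.339.

Q* ≈ 319 spools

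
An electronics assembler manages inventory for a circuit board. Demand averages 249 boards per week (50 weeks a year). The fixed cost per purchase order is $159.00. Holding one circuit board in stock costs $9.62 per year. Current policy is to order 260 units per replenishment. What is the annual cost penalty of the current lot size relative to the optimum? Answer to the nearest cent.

Annual demand D = 249 × 50 = 12,450.
EOQ = √(2DS/H) = √(2 × 12,450 × 159 / 9.62) ≈ 641.52.
Cost at Q* = (D/Q*)S + (Q*/2)H = √(2DSH) ≈ $6,171.43.
Cost at Q = 260: (12,450/260)×159 + (260/2)×9.62 = $7,613.65 + $1,250.60 = $8,864.25.
Excess = $8,864.25 − $6,171.43 = $2,692.82.

Extra cost ≈ $2,692.82 per year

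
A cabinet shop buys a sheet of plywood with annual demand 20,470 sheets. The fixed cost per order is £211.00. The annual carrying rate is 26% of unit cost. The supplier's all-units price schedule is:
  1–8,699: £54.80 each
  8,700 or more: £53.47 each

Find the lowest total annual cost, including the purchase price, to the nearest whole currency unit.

TC* ≈ £1,132,850

Holding cost per unit per year at price C is H = 0.26·C.
Evaluate total cost at each tier's feasible EOQ or, if the EOQ is below the tier, at the tier's minimum quantity.
EOQ at £54.80 = 778.6 (feasible in tier 1): TC = 20,470×£54.80 + (20,470/778.6)×211 + (778.6/2)×0.26×£54.80 = £1,132,850.10.
EOQ at £53.47 = 788.3 < 8700, so use break Q=8700: TC = 20,470×£53.47 + (20,470/8700.0)×211 + (8700.0/2)×0.26×£53.47 = £1,155,501.93.
Lowest total cost among the candidates is at Q = 778.6.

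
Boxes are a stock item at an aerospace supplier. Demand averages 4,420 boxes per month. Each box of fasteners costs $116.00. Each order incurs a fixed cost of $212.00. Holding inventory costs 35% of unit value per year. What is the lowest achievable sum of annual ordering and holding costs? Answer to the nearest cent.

TC* ≈ $30,216.75

Annual demand D = 4,420 × 12 = 53,040.
Holding cost H = 0.35 × $116.00 = $40.6000 per unit per year.
The optimal lot size = √(2DS/H) = √(2 × 53,040 × 212 / 40.6) ≈ 744.25.
At the optimum the two cost components are equal, so total cost = 2·(Q*/2)H = Q*·H.
Minimum total = √(2DSH) = √(2 × 53,040 × 212 × 40.6) ≈ 30216.747.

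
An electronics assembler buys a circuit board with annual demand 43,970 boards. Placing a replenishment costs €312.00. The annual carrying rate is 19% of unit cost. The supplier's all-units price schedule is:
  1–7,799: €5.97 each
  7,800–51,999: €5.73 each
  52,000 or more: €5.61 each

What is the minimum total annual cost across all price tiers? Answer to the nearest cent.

Holding cost per unit per year at price C is H = 0.19·C.
Candidates are each tier's EOQ (if it falls in that tier) and each price-break quantity.
EOQ at €5.97 = 4918.2 (feasible in tier 1): TC = 43,970×€5.97 + (43,970/4918.2)×312 + (4918.2/2)×0.19×€5.97 = €268,079.62.
EOQ at €5.73 = 5020.1 < 7800, so use break Q=7800: TC = 43,970×€5.73 + (43,970/7800.0)×312 + (7800.0/2)×0.19×€5.73 = €257,952.83.
EOQ at €5.61 = 5073.6 < 52000, so use break Q=52000: TC = 43,970×€5.61 + (43,970/52000.0)×312 + (52000.0/2)×0.19×€5.61 = €274,648.92.
Lowest total cost among the candidates is at Q = 7800.0.

TC* ≈ €257,952.83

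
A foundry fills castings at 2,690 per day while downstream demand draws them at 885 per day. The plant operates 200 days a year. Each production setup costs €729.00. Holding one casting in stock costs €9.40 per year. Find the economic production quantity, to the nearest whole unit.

Q* ≈ 6,396 castings

Annual demand D = 885 × 200 = 177,000.
Production build-up factor (1 − d/p) = 1 − 885/2,690 = 0.6710.
Q* = √(2DS / (H(1 − d/p))) = √(2 × 177,000 × 729 / (9.4 × 0.6710)).
= √(258,066,000 / 6.3074) ≈ 6396.450.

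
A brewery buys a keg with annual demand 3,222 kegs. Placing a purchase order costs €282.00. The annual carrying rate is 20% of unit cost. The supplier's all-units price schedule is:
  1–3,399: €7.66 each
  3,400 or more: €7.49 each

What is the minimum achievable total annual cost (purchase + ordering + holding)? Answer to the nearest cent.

TC* ≈ €26,349.04

Holding cost per unit per year at price C is H = 0.20·C.
For each price level, check whether its EOQ is feasible; otherwise the best quantity at that price is the breakpoint.
EOQ at €7.66 = 1089.1 (feasible in tier 1): TC = 3,222×€7.66 + (3,222/1089.1)×282 + (1089.1/2)×0.20×€7.66 = €26,349.04.
EOQ at €7.49 = 1101.4 < 3400, so use break Q=3400: TC = 3,222×€7.49 + (3,222/3400.0)×282 + (3400.0/2)×0.20×€7.49 = €26,946.62.
Lowest total cost among the candidates is at Q = 1089.1.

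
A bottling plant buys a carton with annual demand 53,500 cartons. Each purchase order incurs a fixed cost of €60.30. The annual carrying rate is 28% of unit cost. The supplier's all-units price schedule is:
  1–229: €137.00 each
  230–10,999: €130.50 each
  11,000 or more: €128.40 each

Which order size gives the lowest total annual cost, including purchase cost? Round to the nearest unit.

Holding cost per unit per year at price C is H = 0.28·C.
For each price level, check whether its EOQ is feasible; otherwise the best quantity at that price is the breakpoint.
Tier 1 (€137.00): EOQ = 410.1 exceeds tier's upper bound 229, so this tier is dominated.
EOQ at €130.50 = 420.2 (feasible in tier 2): TC = 53,500×€130.50 + (53,500/420.2)×60.3 + (420.2/2)×0.28×€130.50 = €6,997,104.47.
EOQ at €128.40 = 423.6 < 11000, so use break Q=11000: TC = 53,500×€128.40 + (53,500/11000.0)×60.3 + (11000.0/2)×0.28×€128.40 = €7,067,429.28.
Lowest total cost is €6,997,104.47 at Q = 420.2.

Q* ≈ 420 cartons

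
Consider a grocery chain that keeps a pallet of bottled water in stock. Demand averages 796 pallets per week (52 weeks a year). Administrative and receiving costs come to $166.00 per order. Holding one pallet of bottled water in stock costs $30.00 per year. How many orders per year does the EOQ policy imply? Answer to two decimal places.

N ≈ 61.16 orders per year

Annual demand D = 796 × 52 = 41,392.
EOQ = √(2DS/H) = √(2 × 41,392 × 166 / 30) ≈ 676.81.
Orders per year = D / Q* = 41,392 / 676.81 ≈ 61.158.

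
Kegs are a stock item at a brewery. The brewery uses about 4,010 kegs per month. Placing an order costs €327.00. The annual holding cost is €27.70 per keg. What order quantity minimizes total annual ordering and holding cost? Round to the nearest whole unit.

Annual demand D = 4,010 × 12 = 48,120.
EOQ = √(2DS / H) = √(2 × 48,120 × 327 / 27.7).
= √(31,470,480 / 27.7) = √1,136,118.4116 ≈ 1065.889.

Q* ≈ 1,066 kegs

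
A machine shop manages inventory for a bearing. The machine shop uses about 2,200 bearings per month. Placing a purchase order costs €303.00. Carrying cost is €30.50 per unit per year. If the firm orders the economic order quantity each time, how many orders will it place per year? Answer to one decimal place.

N ≈ 36.5 orders per year

Annual demand D = 2,200 × 12 = 26,400.
EOQ = √(2DS/H) = √(2 × 26,400 × 303 / 30.5) ≈ 724.25.
Orders per year = D / Q* = 26,400 / 724.25 ≈ 36.452.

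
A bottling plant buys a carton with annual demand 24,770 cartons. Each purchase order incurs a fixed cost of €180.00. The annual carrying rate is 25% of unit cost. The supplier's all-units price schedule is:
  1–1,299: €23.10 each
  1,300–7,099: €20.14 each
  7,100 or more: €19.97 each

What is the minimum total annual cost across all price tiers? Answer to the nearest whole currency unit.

Holding cost per unit per year at price C is H = 0.25·C.
For each price level, check whether its EOQ is feasible; otherwise the best quantity at that price is the breakpoint.
EOQ at €23.10 = 1242.6 (feasible in tier 1): TC = 24,770×€23.10 + (24,770/1242.6)×180 + (1242.6/2)×0.25×€23.10 = €579,363.13.
EOQ at €20.14 = 1330.8 (feasible in tier 2): TC = 24,770×€20.14 + (24,770/1330.8)×180 + (1330.8/2)×0.25×€20.14 = €505,568.40.
EOQ at €19.97 = 1336.5 < 7100, so use break Q=7100: TC = 24,770×€19.97 + (24,770/7100.0)×180 + (7100.0/2)×0.25×€19.97 = €513,008.25.
Lowest total cost among the candidates is at Q = 1330.8.

TC* ≈ €505,568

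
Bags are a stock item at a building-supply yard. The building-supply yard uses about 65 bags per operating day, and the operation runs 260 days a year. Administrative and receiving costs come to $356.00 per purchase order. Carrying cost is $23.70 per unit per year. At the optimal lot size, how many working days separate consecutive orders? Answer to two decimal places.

Annual demand D = 65 × 260 = 16,900.
Q* = √(2DS/H) = √(2 × 16,900 × 356 / 23.7) ≈ 712.54.
Cycle time = Q*/D × 260 = 712.54 / 16,900 × 260 ≈ 10.962 days.

T ≈ 10.96 days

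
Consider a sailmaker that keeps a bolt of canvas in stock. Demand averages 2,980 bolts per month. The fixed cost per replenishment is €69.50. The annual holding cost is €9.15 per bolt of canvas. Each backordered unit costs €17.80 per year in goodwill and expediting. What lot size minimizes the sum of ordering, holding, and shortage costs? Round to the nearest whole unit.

Q* ≈ 907 bolts

Annual demand D = 2,980 × 12 = 35,760.
With planned backorders, Q* = √(2DS/H) · √((H+B)/B).
√(2DS/H) = √(2 × 35,760 × 69.5 / 9.15) = 737.048.
√((H+B)/B) = √((9.15+17.8)/17.8) = 1.2305.
Q* ≈ 906.912.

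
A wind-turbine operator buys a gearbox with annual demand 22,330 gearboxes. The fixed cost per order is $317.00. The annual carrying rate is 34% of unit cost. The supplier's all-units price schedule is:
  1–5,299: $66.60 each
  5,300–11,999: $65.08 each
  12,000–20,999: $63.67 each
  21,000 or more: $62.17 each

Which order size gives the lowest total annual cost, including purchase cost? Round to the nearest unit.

Q* ≈ 791 gearboxes

Holding cost per unit per year at price C is H = 0.34·C.
For each price level, check whether its EOQ is feasible; otherwise the best quantity at that price is the breakpoint.
EOQ at $66.60 = 790.7 (feasible in tier 1): TC = 22,330×$66.60 + (22,330/790.7)×317 + (790.7/2)×0.34×$66.60 = $1,505,082.64.
EOQ at $65.08 = 799.9 < 5300, so use break Q=5300: TC = 22,330×$65.08 + (22,330/5300.0)×317 + (5300.0/2)×0.34×$65.08 = $1,513,209.07.
EOQ at $63.67 = 808.7 < 12000, so use break Q=12000: TC = 22,330×$63.67 + (22,330/12000.0)×317 + (12000.0/2)×0.34×$63.67 = $1,552,227.78.
EOQ at $62.17 = 818.4 < 21000, so use break Q=21000: TC = 22,330×$62.17 + (22,330/21000.0)×317 + (21000.0/2)×0.34×$62.17 = $1,610,540.08.
Lowest total cost is $1,505,082.64 at Q = 790.7.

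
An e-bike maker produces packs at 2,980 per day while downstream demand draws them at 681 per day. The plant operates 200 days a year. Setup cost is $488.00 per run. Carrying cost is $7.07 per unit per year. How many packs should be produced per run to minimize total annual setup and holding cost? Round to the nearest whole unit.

Q* ≈ 4,937 packs

Annual demand D = 681 × 200 = 136,200.
Production build-up factor (1 − d/p) = 1 − 681/2,980 = 0.7715.
Q* = √(2DS / (H(1 − d/p))) = √(2 × 136,200 × 488 / (7.07 × 0.7715)).
= √(132,931,200 / 5.4543) ≈ 4936.764.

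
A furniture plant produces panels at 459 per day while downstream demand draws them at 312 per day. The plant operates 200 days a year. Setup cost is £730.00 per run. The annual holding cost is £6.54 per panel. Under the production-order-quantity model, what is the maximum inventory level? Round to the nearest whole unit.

I_max ≈ 2,112 panels

Annual demand D = 312 × 200 = 62,400.
Production build-up factor (1 − d/p) = 1 − 312/459 = 0.3203.
Q* = √(2DS / (H(1 − d/p))) = √(2 × 62,400 × 730 / (6.54 × 0.3203)).
= √(91,104,000 / 2.0945) ≈ 6595.193.
Maximum inventory = Q*(1 − d/p) = 6595.193 × 0.3203 ≈ 2112.186.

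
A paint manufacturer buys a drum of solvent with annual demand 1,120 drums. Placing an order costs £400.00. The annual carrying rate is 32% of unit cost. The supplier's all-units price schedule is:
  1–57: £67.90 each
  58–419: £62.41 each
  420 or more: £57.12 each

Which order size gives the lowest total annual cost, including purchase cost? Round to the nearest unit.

Q* ≈ 420 drums

Holding cost per unit per year at price C is H = 0.32·C.
For each price level, check whether its EOQ is feasible; otherwise the best quantity at that price is the breakpoint.
Tier 1 (£67.90): EOQ = 203.1 exceeds tier's upper bound 57, so this tier is dominated.
EOQ at £62.41 = 211.8 (feasible in tier 2): TC = 1,120×£62.41 + (1,120/211.8)×400 + (211.8/2)×0.32×£62.41 = £74,129.35.
EOQ at £57.12 = 221.4 < 420, so use break Q=420: TC = 1,120×£57.12 + (1,120/420.0)×400 + (420.0/2)×0.32×£57.12 = £68,879.53.
Lowest total cost is £68,879.53 at Q = 420.0.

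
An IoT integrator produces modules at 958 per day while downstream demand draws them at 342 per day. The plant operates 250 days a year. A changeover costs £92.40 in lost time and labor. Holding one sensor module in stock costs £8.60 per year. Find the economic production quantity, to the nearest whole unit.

Annual demand D = 342 × 250 = 85,500.
Production build-up factor (1 − d/p) = 1 − 342/958 = 0.6430.
Q* = √(2DS / (H(1 − d/p))) = √(2 × 85,500 × 92.4 / (8.6 × 0.6430)).
= √(15,800,400 / 5.5299) ≈ 1690.352.

Q* ≈ 1,690 modules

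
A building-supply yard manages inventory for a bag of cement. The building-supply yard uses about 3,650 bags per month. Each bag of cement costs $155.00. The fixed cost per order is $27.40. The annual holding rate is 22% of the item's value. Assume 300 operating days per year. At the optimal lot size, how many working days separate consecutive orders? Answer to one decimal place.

Annual demand D = 3,650 × 12 = 43,800.
Holding cost H = 0.22 × $155.00 = $34.1000 per unit per year.
The optimal lot size = √(2DS/H) = √(2 × 43,800 × 27.4 / 34.1) ≈ 265.31.
Cycle time = Q*/D × 300 = 265.31 / 43,800 × 300 ≈ 1.817 days.

T ≈ 1.8 days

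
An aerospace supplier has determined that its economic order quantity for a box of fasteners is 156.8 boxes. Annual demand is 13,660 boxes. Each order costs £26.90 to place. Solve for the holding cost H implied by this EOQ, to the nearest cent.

Squaring Q* = √(2DS/H) gives Q*² = 2DS/H.
From Q* = √(2DS/H): H = 2DS / Q*² = 2 × 13,660 × 26.9 / 156.8² = 29.8910.

H ≈ £29.89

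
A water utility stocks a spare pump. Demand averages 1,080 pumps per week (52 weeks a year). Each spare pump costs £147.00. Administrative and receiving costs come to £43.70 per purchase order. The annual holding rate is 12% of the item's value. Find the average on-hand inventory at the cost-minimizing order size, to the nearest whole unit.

Annual demand D = 1,080 × 52 = 56,160.
Holding cost H = 0.12 × £147.00 = £17.6400 per unit per year.
The optimal lot size = √(2DS/H) = √(2 × 56,160 × 43.7 / 17.64) ≈ 527.50.
Average inventory = Q*/2 ≈ 527.50 / 2 = 263.748.

Average inventory ≈ 264 pumps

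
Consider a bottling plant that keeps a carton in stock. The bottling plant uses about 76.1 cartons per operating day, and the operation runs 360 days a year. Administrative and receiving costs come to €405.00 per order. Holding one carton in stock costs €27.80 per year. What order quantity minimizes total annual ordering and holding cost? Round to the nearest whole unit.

Annual demand D = 76.1 × 360 = 27,396.
EOQ = √(2DS / H) = √(2 × 27,396 × 405 / 27.8).
= √(22,190,760 / 27.8) = √798,228.777 ≈ 893.436.

Q* ≈ 893 cartons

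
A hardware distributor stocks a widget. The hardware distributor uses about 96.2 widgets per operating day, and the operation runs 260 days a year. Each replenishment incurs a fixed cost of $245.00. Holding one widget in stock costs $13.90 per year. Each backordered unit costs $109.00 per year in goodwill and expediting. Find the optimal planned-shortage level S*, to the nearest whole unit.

Annual demand D = 96.2 × 260 = 25,012.
With planned backorders, Q* = √(2DS/H) · √((H+B)/B).
√(2DS/H) = √(2 × 25,012 × 245 / 13.9) = 938.998.
√((H+B)/B) = √((13.9+109)/109) = 1.0618.
Q* ≈ 997.074.
S* = Q* · H/(H+B) = 997.074 × 13.9/122.9 ≈ 112.769.

S* ≈ 113 widgets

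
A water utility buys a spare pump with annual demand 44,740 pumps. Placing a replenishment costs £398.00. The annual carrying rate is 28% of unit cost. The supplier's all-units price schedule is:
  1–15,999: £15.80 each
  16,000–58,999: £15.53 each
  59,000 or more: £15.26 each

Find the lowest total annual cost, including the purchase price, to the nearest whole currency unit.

TC* ≈ £719,444

Holding cost per unit per year at price C is H = 0.28·C.
For each price level, check whether its EOQ is feasible; otherwise the best quantity at that price is the breakpoint.
EOQ at £15.80 = 2837.2 (feasible in tier 1): TC = 44,740×£15.80 + (44,740/2837.2)×398 + (2837.2/2)×0.28×£15.80 = £719,443.98.
EOQ at £15.53 = 2861.8 < 16000, so use break Q=16000: TC = 44,740×£15.53 + (44,740/16000.0)×398 + (16000.0/2)×0.28×£15.53 = £730,712.31.
EOQ at £15.26 = 2887.0 < 59000, so use break Q=59000: TC = 44,740×£15.26 + (44,740/59000.0)×398 + (59000.0/2)×0.28×£15.26 = £809,081.81.
Lowest total cost among the candidates is at Q = 2837.2.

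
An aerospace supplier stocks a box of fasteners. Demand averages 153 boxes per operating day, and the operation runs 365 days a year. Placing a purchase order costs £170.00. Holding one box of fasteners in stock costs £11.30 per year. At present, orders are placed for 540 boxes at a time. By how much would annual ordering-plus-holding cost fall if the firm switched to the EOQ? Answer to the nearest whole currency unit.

Extra cost ≈ £5,984 per year

Annual demand D = 153 × 365 = 55,845.
EOQ = √(2DS/H) = √(2 × 55,845 × 170 / 11.3) ≈ 1296.26.
Cost at Q* = (D/Q*)S + (Q*/2)H = √(2DSH) ≈ £14,647.75.
Cost at Q = 540: (55,845/540)×170 + (540/2)×11.3 = £17,580.83 + £3,051.00 = £20,631.83.
Excess = £20,631.83 − £14,647.75 = £5,984.09.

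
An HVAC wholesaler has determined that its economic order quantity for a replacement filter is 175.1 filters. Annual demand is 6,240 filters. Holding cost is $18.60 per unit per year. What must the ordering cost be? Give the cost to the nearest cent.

Invert the EOQ relation Q*² = 2DS/H.
From Q* = √(2DS/H): S = Q*²H / (2D) = 175.1² × 18.6 / (2 × 6,240) = 45.6952.

S ≈ $45.70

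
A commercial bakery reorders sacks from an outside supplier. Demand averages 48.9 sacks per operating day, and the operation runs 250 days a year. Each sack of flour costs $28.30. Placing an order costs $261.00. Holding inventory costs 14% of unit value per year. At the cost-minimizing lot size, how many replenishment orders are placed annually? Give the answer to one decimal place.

Annual demand D = 48.9 × 250 = 12,225.
Holding cost H = 0.14 × $28.30 = $3.9620 per unit per year.
Q* = √(2DS/H) = √(2 × 12,225 × 261 / 3.962) ≈ 1269.12.
Orders per year = D / Q* = 12,225 / 1269.12 ≈ 9.633.

N ≈ 9.6 orders per year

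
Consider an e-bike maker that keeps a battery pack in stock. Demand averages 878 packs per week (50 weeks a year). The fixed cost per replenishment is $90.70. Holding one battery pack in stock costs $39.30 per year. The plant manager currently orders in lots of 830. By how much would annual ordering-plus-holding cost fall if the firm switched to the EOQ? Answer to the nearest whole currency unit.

Extra cost ≈ $3,416 per year

Annual demand D = 878 × 50 = 43,900.
EOQ = √(2DS/H) = √(2 × 43,900 × 90.7 / 39.3) ≈ 450.15.
Cost at Q* = (D/Q*)S + (Q*/2)H = √(2DSH) ≈ $17,690.79.
Cost at Q = 830: (43,900/830)×90.7 + (830/2)×39.3 = $4,797.27 + $16,309.50 = $21,106.77.
Excess = $21,106.77 − $17,690.79 = $3,415.98.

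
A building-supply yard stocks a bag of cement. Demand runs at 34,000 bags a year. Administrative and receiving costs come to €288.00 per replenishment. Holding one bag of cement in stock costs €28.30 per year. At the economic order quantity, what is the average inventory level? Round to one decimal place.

EOQ = √(2DS/H) = √(2 × 34,000 × 288 / 28.3) ≈ 831.87.
Average inventory = Q*/2 ≈ 831.87 / 2 = 415.937.

Average inventory ≈ 415.9 bags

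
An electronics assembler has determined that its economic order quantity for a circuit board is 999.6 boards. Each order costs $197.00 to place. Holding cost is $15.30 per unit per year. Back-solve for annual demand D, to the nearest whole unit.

Squaring Q* = √(2DS/H) gives Q*² = 2DS/H.
From Q* = √(2DS/H): D = Q*²H / (2S) = 999.6² × 15.3 / (2 × 197) = 38801.428.

D ≈ 38,801 boards per year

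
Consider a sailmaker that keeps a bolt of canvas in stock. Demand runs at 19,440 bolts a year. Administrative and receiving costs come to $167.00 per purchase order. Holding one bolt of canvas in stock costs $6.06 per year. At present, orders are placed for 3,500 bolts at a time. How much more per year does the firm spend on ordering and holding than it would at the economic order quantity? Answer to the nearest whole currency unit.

EOQ = √(2DS/H) = √(2 × 19,440 × 167 / 6.06) ≈ 1035.11.
Cost at Q* = (D/Q*)S + (Q*/2)H = √(2DSH) ≈ $6,272.75.
Cost at Q = 3,500: (19,440/3,500)×167 + (3,500/2)×6.06 = $927.57 + $10,605.00 = $11,532.57.
Excess = $11,532.57 − $6,272.75 = $5,259.82.

Extra cost ≈ $5,260 per year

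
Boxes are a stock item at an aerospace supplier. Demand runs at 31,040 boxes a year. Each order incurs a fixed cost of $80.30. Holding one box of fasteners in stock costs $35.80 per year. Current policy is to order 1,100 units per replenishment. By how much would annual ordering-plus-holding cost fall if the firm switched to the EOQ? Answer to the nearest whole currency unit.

EOQ = √(2DS/H) = √(2 × 31,040 × 80.3 / 35.8) ≈ 373.16.
Cost at Q* = (D/Q*)S + (Q*/2)H = √(2DSH) ≈ $13,359.04.
Cost at Q = 1,100: (31,040/1,100)×80.3 + (1,100/2)×35.8 = $2,265.92 + $19,690.00 = $21,955.92.
Excess = $21,955.92 − $13,359.04 = $8,596.88.

Extra cost ≈ $8,597 per year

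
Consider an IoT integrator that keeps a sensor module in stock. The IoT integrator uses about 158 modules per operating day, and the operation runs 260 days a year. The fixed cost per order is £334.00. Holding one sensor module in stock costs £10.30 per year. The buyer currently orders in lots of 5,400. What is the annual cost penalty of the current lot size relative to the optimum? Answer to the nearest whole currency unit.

Extra cost ≈ £13,539 per year

Annual demand D = 158 × 260 = 41,080.
EOQ = √(2DS/H) = √(2 × 41,080 × 334 / 10.3) ≈ 1632.24.
Cost at Q* = (D/Q*)S + (Q*/2)H = √(2DSH) ≈ £16,812.10.
Cost at Q = 5,400: (41,080/5,400)×334 + (5,400/2)×10.3 = £2,540.87 + £27,810.00 = £30,350.87.
Excess = £30,350.87 − £16,812.10 = £13,538.77.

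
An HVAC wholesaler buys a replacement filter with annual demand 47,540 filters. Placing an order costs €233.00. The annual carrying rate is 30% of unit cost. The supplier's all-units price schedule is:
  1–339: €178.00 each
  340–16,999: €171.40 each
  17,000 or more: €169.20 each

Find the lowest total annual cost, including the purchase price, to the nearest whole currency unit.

TC* ≈ €8,182,107

Holding cost per unit per year at price C is H = 0.30·C.
For each price level, check whether its EOQ is feasible; otherwise the best quantity at that price is the breakpoint.
Tier 1 (€178.00): EOQ = 644.1 exceeds tier's upper bound 339, so this tier is dominated.
EOQ at €171.40 = 656.4 (feasible in tier 2): TC = 47,540×€171.40 + (47,540/656.4)×233 + (656.4/2)×0.30×€171.40 = €8,182,107.15.
EOQ at €169.20 = 660.6 < 17000, so use break Q=17000: TC = 47,540×€169.20 + (47,540/17000.0)×233 + (17000.0/2)×0.30×€169.20 = €8,475,879.58.
Lowest total cost among the candidates is at Q = 656.4.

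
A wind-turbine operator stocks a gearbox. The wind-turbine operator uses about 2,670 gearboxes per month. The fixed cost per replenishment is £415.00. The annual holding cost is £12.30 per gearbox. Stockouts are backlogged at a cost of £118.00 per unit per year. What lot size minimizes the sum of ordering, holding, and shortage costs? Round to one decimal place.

Annual demand D = 2,670 × 12 = 32,040.
With planned backorders, Q* = √(2DS/H) · √((H+B)/B).
√(2DS/H) = √(2 × 32,040 × 415 / 12.3) = 1470.391.
√((H+B)/B) = √((12.3+118)/118) = 1.0508.
Q* ≈ 1545.126.

Q* ≈ 1,545.1 gearboxes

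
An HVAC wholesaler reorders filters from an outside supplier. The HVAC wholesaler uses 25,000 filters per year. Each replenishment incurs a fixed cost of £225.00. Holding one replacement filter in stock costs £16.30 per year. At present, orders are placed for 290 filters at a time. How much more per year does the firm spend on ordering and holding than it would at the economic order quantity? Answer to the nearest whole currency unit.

EOQ = √(2DS/H) = √(2 × 25,000 × 225 / 16.3) ≈ 830.77.
Cost at Q* = (D/Q*)S + (Q*/2)H = √(2DSH) ≈ £13,541.60.
Cost at Q = 290: (25,000/290)×225 + (290/2)×16.3 = £19,396.55 + £2,363.50 = £21,760.05.
Excess = £21,760.05 − £13,541.60 = £8,218.45.

Extra cost ≈ £8,218 per year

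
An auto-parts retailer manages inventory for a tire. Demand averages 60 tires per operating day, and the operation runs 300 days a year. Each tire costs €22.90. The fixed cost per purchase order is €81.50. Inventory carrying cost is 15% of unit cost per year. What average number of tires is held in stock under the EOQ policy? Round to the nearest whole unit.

Annual demand D = 60 × 300 = 18,000.
Holding cost H = 0.15 × €22.90 = €3.4350 per unit per year.
Q* = √(2DS/H) = √(2 × 18,000 × 81.5 / 3.435) ≈ 924.20.
Average inventory = Q*/2 ≈ 924.20 / 2 = 462.101.

Average inventory ≈ 462 tires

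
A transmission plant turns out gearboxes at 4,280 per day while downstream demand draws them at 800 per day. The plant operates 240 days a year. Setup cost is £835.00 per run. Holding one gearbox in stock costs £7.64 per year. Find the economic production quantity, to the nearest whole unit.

Annual demand D = 800 × 240 = 192,000.
Production build-up factor (1 − d/p) = 1 − 800/4,280 = 0.8131.
Q* = √(2DS / (H(1 − d/p))) = √(2 × 192,000 × 835 / (7.64 × 0.8131)).
= √(320,640,000 / 6.212) ≈ 7184.465.

Q* ≈ 7,184 gearboxes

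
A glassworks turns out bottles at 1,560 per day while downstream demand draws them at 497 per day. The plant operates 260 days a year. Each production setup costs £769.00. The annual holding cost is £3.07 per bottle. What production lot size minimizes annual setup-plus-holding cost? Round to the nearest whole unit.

Q* ≈ 9,747 bottles

Annual demand D = 497 × 260 = 129,220.
Production build-up factor (1 − d/p) = 1 − 497/1,560 = 0.6814.
Q* = √(2DS / (H(1 − d/p))) = √(2 × 129,220 × 769 / (3.07 × 0.6814)).
= √(198,740,360 / 2.0919) ≈ 9746.967.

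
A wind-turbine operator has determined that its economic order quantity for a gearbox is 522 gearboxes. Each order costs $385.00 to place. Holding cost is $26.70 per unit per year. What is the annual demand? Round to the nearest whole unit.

Squaring Q* = √(2DS/H) gives Q*² = 2DS/H.
From Q* = √(2DS/H): D = Q*²H / (2S) = 522² × 26.7 / (2 × 385) = 9448.471.

D ≈ 9,448 gearboxes per year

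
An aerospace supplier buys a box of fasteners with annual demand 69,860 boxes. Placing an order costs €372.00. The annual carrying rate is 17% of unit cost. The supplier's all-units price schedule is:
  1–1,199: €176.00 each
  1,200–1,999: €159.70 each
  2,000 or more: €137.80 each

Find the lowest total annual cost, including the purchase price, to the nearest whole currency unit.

Holding cost per unit per year at price C is H = 0.17·C.
Candidates are each tier's EOQ (if it falls in that tier) and each price-break quantity.
Tier 1 (€176.00): EOQ = 1318.0 exceeds tier's upper bound 1199, so this tier is dominated.
EOQ at €159.70 = 1383.6 (feasible in tier 2): TC = 69,860×€159.70 + (69,860/1383.6)×372 + (1383.6/2)×0.17×€159.70 = €11,194,206.51.
EOQ at €137.80 = 1489.5 < 2000, so use break Q=2000: TC = 69,860×€137.80 + (69,860/2000.0)×372 + (2000.0/2)×0.17×€137.80 = €9,663,127.96.
Lowest total cost among the candidates is at Q = 2000.0.

TC* ≈ €9,663,128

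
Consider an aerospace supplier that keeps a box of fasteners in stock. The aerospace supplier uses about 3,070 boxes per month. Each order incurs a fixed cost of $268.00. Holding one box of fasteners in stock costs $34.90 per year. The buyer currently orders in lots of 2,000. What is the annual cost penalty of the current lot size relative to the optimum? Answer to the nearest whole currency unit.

Extra cost ≈ $13,585 per year

Annual demand D = 3,070 × 12 = 36,840.
EOQ = √(2DS/H) = √(2 × 36,840 × 268 / 34.9) ≈ 752.19.
Cost at Q* = (D/Q*)S + (Q*/2)H = √(2DSH) ≈ $26,251.55.
Cost at Q = 2,000: (36,840/2,000)×268 + (2,000/2)×34.9 = $4,936.56 + $34,900.00 = $39,836.56.
Excess = $39,836.56 − $26,251.55 = $13,585.01.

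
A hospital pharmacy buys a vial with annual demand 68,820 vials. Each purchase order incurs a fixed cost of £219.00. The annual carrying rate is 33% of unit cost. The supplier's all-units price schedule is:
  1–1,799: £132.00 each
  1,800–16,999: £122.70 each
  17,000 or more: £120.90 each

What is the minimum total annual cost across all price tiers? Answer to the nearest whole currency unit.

TC* ≈ £8,489,029

Holding cost per unit per year at price C is H = 0.33·C.
Candidates are each tier's EOQ (if it falls in that tier) and each price-break quantity.
EOQ at £132.00 = 831.9 (feasible in tier 1): TC = 68,820×£132.00 + (68,820/831.9)×219 + (831.9/2)×0.33×£132.00 = £9,120,475.84.
EOQ at £122.70 = 862.8 < 1800, so use break Q=1800: TC = 68,820×£122.70 + (68,820/1800.0)×219 + (1800.0/2)×0.33×£122.70 = £8,489,029.00.
EOQ at £120.90 = 869.2 < 17000, so use break Q=17000: TC = 68,820×£120.90 + (68,820/17000.0)×219 + (17000.0/2)×0.33×£120.90 = £8,660,349.06.
Lowest total cost among the candidates is at Q = 1800.0.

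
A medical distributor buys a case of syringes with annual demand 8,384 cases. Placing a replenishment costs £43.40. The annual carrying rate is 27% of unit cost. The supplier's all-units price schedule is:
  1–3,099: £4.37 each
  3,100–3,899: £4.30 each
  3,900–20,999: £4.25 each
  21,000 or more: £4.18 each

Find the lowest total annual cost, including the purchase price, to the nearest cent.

TC* ≈ £37,564.71

Holding cost per unit per year at price C is H = 0.27·C.
Evaluate total cost at each tier's feasible EOQ or, if the EOQ is below the tier, at the tier's minimum quantity.
EOQ at £4.37 = 785.3 (feasible in tier 1): TC = 8,384×£4.37 + (8,384/785.3)×43.4 + (785.3/2)×0.27×£4.37 = £37,564.71.
EOQ at £4.30 = 791.7 < 3100, so use break Q=3100: TC = 8,384×£4.30 + (8,384/3100.0)×43.4 + (3100.0/2)×0.27×£4.30 = £37,968.13.
EOQ at £4.25 = 796.4 < 3900, so use break Q=3900: TC = 8,384×£4.25 + (8,384/3900.0)×43.4 + (3900.0/2)×0.27×£4.25 = £37,962.92.
EOQ at £4.18 = 803.0 < 21000, so use break Q=21000: TC = 8,384×£4.18 + (8,384/21000.0)×43.4 + (21000.0/2)×0.27×£4.18 = £46,912.75.
Lowest total cost among the candidates is at Q = 785.3.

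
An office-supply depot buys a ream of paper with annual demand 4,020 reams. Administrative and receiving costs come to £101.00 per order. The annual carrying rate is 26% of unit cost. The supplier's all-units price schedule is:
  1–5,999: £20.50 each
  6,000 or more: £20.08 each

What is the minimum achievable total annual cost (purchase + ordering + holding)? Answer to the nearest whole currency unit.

TC* ≈ £84,490

Holding cost per unit per year at price C is H = 0.26·C.
Evaluate total cost at each tier's feasible EOQ or, if the EOQ is below the tier, at the tier's minimum quantity.
EOQ at £20.50 = 390.3 (feasible in tier 1): TC = 4,020×£20.50 + (4,020/390.3)×101 + (390.3/2)×0.26×£20.50 = £84,490.43.
EOQ at £20.08 = 394.4 < 6000, so use break Q=6000: TC = 4,020×£20.08 + (4,020/6000.0)×101 + (6000.0/2)×0.26×£20.08 = £96,451.67.
Lowest total cost among the candidates is at Q = 390.3.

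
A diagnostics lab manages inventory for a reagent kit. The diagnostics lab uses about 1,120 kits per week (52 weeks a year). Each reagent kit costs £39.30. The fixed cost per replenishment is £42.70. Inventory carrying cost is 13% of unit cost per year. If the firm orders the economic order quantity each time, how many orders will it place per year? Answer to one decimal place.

Annual demand D = 1,120 × 52 = 58,240.
Holding cost H = 0.13 × £39.30 = £5.1090 per unit per year.
The optimal lot size = √(2DS/H) = √(2 × 58,240 × 42.7 / 5.109) ≈ 986.67.
Orders per year = D / Q* = 58,240 / 986.67 ≈ 59.027.

N ≈ 59.0 orders per year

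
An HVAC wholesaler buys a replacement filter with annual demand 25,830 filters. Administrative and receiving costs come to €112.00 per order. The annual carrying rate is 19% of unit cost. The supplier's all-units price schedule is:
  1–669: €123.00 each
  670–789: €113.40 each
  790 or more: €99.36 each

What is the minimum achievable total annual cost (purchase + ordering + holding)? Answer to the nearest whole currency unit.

TC* ≈ €2,577,588

Holding cost per unit per year at price C is H = 0.19·C.
Candidates are each tier's EOQ (if it falls in that tier) and each price-break quantity.
EOQ at €123.00 = 497.6 (feasible in tier 1): TC = 25,830×€123.00 + (25,830/497.6)×112 + (497.6/2)×0.19×€123.00 = €3,188,718.28.
EOQ at €113.40 = 518.2 < 670, so use break Q=670: TC = 25,830×€113.40 + (25,830/670.0)×112 + (670.0/2)×0.19×€113.40 = €2,940,657.76.
EOQ at €99.36 = 553.6 < 790, so use break Q=790: TC = 25,830×€99.36 + (25,830/790.0)×112 + (790.0/2)×0.19×€99.36 = €2,577,587.74.
Lowest total cost among the candidates is at Q = 790.0.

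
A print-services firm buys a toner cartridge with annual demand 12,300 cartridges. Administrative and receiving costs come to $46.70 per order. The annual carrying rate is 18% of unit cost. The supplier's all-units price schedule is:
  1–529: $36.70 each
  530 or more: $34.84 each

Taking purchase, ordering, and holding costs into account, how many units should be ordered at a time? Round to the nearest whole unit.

Q* ≈ 530 cartridges

Holding cost per unit per year at price C is H = 0.18·C.
For each price level, check whether its EOQ is feasible; otherwise the best quantity at that price is the breakpoint.
EOQ at $36.70 = 417.0 (feasible in tier 1): TC = 12,300×$36.70 + (12,300/417.0)×46.7 + (417.0/2)×0.18×$36.70 = $454,164.83.
EOQ at $34.84 = 428.0 < 530, so use break Q=530: TC = 12,300×$34.84 + (12,300/530.0)×46.7 + (530.0/2)×0.18×$34.84 = $431,277.66.
Lowest total cost is $431,277.66 at Q = 530.0.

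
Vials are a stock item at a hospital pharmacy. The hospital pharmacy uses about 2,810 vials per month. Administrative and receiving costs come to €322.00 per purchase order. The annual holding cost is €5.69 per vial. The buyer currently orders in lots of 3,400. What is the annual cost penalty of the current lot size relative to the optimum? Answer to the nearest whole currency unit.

Extra cost ≈ €1,751 per year

Annual demand D = 2,810 × 12 = 33,720.
EOQ = √(2DS/H) = √(2 × 33,720 × 322 / 5.69) ≈ 1953.58.
Cost at Q* = (D/Q*)S + (Q*/2)H = √(2DSH) ≈ €11,115.85.
Cost at Q = 3,400: (33,720/3,400)×322 + (3,400/2)×5.69 = €3,193.48 + €9,673.00 = €12,866.48.
Excess = €12,866.48 − €11,115.85 = €1,750.63.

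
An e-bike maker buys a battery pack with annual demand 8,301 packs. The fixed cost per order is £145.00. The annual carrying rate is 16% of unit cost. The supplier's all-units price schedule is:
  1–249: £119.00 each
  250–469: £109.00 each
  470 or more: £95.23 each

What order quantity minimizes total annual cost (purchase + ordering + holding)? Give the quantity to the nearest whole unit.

Q* ≈ 470 packs

Holding cost per unit per year at price C is H = 0.16·C.
Candidates are each tier's EOQ (if it falls in that tier) and each price-break quantity.
Tier 1 (£119.00): EOQ = 355.6 exceeds tier's upper bound 249, so this tier is dominated.
EOQ at £109.00 = 371.5 (feasible in tier 2): TC = 8,301×£109.00 + (8,301/371.5)×145 + (371.5/2)×0.16×£109.00 = £911,288.44.
EOQ at £95.23 = 397.5 < 470, so use break Q=470: TC = 8,301×£95.23 + (8,301/470.0)×145 + (470.0/2)×0.16×£95.23 = £796,645.82.
Lowest total cost is £796,645.82 at Q = 470.0.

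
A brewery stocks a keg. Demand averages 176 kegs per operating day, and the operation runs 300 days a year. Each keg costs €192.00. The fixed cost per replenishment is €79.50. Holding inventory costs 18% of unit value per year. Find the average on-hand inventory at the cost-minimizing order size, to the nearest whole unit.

Average inventory ≈ 246 kegs

Annual demand D = 176 × 300 = 52,800.
Holding cost H = 0.18 × €192.00 = €34.5600 per unit per year.
The optimal lot size = √(2DS/H) = √(2 × 52,800 × 79.5 / 34.56) ≈ 492.87.
Average inventory = Q*/2 ≈ 492.87 / 2 = 246.433.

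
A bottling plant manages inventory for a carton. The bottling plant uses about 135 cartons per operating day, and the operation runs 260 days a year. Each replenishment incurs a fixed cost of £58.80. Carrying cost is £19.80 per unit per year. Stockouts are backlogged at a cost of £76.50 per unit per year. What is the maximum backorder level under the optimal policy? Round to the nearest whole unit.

S* ≈ 105 cartons

Annual demand D = 135 × 260 = 35,100.
With planned backorders, Q* = √(2DS/H) · √((H+B)/B).
√(2DS/H) = √(2 × 35,100 × 58.8 / 19.8) = 456.588.
√((H+B)/B) = √((19.8+76.5)/76.5) = 1.1220.
Q* ≈ 512.280.
S* = Q* · H/(H+B) = 512.280 × 19.8/96.3 ≈ 105.329.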